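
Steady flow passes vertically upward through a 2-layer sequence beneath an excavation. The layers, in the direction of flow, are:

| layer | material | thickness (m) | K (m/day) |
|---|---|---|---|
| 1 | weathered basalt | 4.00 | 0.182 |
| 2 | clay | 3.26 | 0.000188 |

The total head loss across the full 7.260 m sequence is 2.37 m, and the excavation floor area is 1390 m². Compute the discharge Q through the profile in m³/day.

Flow is perpendicular to layering, so the layers act in series and the equivalent K is the thickness-weighted harmonic mean.
Total thickness L = 4.00 + 3.26 = 7.260 m.
Σ(b_i/K_i) = 4.00/0.182 + 3.26/0.000188 = 17362 d.
K_eq = L / Σ(b_i/K_i) = 7.260 / 17362 = 0.0004181 m/day.
Q = K_eq · A · (Δh/L) = 0.0004181 × 1390 × (2.37/7.260) = 0.1897 m³/day.

0.190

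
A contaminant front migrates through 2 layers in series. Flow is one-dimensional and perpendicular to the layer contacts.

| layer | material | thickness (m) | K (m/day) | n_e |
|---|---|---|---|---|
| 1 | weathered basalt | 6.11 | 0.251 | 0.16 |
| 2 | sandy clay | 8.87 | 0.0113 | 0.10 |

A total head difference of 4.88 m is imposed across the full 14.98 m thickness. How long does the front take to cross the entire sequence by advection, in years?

With flow normal to the layers, continuity requires the same specific discharge q through every layer.
Σ(b_i/K_i) = 6.11/0.251 + 8.87/0.0113 = 809.3 d.
q = Δh / Σ(b_i/K_i) = 4.88 / 809.3 = 0.006030 m/day.
In each layer the seepage velocity is v_i = q/n_i, so the layer transit time is t_i = b_i·n_i / q:
  layer 1 (weathered basalt): t_1 = 6.11 × 0.16 / 0.006030 = 162.1 d
  layer 2 (sandy clay): t_2 = 8.87 × 0.10 / 0.006030 = 147.1 d
Total t = Σ t_i = 309.2 days = 0.8466 years.

0.847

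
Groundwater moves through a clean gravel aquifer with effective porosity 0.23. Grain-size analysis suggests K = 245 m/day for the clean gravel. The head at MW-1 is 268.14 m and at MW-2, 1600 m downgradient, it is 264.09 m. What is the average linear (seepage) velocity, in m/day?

2.70

Hydraulic gradient i = (268.14 − 264.09) / 1600 = 4.05 / 1600 = 0.002531.
Darcy flux q = K · i = 245.0 × 0.002531 = 0.6202 m/day.
Seepage velocity v = q / n_e = 0.6202 / 0.23 = 2.696 m/day.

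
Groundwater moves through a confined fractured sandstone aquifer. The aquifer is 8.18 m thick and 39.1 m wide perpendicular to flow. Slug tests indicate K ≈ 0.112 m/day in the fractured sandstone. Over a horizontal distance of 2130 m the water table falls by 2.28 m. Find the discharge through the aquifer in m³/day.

0.0383

Cross-sectional area A = 39.1 × 8.18 = 319.8 m².
Hydraulic gradient i = Δh / L = 2.28 / 2130 = 0.001070.
Darcy's law: Q = K · A · i = 0.1120 × 319.8 × 0.001070 = 0.03834 m³/day.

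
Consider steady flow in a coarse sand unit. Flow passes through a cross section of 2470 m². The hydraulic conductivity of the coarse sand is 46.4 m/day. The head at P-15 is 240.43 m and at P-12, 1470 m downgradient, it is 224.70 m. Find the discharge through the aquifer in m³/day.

1230

Hydraulic gradient i = (240.43 − 224.70) / 1470 = 15.73 / 1470 = 0.01070.
Darcy's law: Q = K · A · i = 46.40 × 2470 × 0.01070 = 1226 m³/day.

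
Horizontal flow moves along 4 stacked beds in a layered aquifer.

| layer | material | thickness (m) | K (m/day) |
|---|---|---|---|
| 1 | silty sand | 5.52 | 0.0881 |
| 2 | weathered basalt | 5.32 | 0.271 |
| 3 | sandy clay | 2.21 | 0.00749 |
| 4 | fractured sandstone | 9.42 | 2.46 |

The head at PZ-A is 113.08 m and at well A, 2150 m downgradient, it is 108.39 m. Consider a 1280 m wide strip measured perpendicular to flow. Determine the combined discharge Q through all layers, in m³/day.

70.1

Flow is parallel to layering, so each bed carries its own Darcy discharge and the transmissivities add.
Σ(K_i·b_i) = 0.0881×5.52 + 0.271×5.32 + 0.00749×2.21 + 2.46×9.42 = 25.12 m²/day.
Hydraulic gradient i = (113.08 − 108.39) / 2150 = 4.69 / 2150 = 0.002181.
Q = Σ(K_i·b_i) · W · i = 25.12 × 1280 × 0.002181 = 70.13 m³/day.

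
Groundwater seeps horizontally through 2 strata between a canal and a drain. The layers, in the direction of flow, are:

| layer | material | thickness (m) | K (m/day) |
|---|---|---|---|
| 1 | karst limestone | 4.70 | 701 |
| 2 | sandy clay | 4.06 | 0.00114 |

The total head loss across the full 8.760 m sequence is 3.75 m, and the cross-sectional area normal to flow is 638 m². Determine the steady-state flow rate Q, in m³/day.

Flow is perpendicular to layering, so the layers act in series and the equivalent K is the thickness-weighted harmonic mean.
Total thickness L = 4.70 + 4.06 = 8.760 m.
Σ(b_i/K_i) = 4.70/701 + 4.06/0.00114 = 3561 d.
K_eq = L / Σ(b_i/K_i) = 8.760 / 3561 = 0.002460 m/day.
Q = K_eq · A · (Δh/L) = 0.002460 × 638 × (3.75/8.760) = 0.6718 m³/day.

0.672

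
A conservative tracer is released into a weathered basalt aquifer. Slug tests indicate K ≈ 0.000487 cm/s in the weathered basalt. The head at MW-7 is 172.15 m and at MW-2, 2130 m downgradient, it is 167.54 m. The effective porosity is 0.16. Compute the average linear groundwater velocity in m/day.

Convert K: 0.000487 cm/s × 864 = 0.4208 m/day.
Hydraulic gradient i = (172.15 − 167.54) / 2130 = 4.61 / 2130 = 0.002164.
Darcy flux q = K · i = 0.4208 × 0.002164 = 0.0009107 m/day.
Seepage velocity v = q / n_e = 0.0009107 / 0.16 = 0.005692 m/day.

0.00569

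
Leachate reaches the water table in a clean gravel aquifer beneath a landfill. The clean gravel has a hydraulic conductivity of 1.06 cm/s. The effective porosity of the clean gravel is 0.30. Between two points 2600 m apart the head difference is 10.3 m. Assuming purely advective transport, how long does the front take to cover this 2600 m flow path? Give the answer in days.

Convert K: 1.06 cm/s × 864 = 915.8 m/day.
Hydraulic gradient i = Δh / L = 10.3 / 2600 = 0.003962.
Darcy flux q = K · i = 915.8 × 0.003962 = 3.628 m/day.
Seepage velocity v = q / n_e = 3.628 / 0.30 = 12.09 m/day.
Travel time t = L / v = 2600 / 12.09 = 215.0 days.

215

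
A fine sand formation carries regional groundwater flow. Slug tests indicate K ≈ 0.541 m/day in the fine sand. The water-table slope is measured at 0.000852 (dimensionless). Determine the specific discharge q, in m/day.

0.000461

Hydraulic gradient i = 0.000852.
Specific discharge q = K · i = 0.5410 × 0.0008520 = 0.0004609 m/day.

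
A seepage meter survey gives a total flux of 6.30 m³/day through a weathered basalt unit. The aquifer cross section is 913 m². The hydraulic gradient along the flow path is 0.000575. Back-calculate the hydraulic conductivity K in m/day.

12.0

Hydraulic gradient i = 0.000575.
From Q = K·A·i, K = Q / (A·i) = 6.30 / (913.0 × 0.0005750) = 12.00 m/day.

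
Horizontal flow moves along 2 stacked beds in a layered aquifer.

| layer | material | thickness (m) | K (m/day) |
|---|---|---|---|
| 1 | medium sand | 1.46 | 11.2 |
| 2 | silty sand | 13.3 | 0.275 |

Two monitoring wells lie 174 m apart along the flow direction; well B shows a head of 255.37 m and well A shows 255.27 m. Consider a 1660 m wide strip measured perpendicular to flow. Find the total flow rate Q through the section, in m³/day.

Flow is parallel to layering, so each bed carries its own Darcy discharge and the transmissivities add.
Σ(K_i·b_i) = 11.2×1.46 + 0.275×13.3 = 20.01 m²/day.
Hydraulic gradient i = (255.37 − 255.27) / 174 = 0.1 / 174 = 0.0005747.
Q = Σ(K_i·b_i) · W · i = 20.01 × 1660 × 0.0005747 = 19.09 m³/day.

19.1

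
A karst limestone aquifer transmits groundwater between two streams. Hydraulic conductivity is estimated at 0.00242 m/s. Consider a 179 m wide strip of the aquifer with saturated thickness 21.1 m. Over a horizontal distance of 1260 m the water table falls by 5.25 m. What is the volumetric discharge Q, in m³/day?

3290

Convert K: 0.00242 m/s × 86400 = 209.1 m/day.
Cross-sectional area A = 179 × 21.1 = 3777 m².
Hydraulic gradient i = Δh / L = 5.25 / 1260 = 0.004167.
Darcy's law: Q = K · A · i = 209.1 × 3777 × 0.004167 = 3290 m³/day.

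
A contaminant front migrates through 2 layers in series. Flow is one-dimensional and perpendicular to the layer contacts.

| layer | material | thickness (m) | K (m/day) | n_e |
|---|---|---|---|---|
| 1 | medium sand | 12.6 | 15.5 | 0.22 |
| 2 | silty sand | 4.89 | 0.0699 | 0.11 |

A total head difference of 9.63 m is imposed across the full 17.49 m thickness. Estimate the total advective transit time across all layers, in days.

24.3

With flow normal to the layers, continuity requires the same specific discharge q through every layer.
Σ(b_i/K_i) = 12.6/15.5 + 4.89/0.0699 = 70.77 d.
q = Δh / Σ(b_i/K_i) = 9.63 / 70.77 = 0.1361 m/day.
In each layer the seepage velocity is v_i = q/n_i, so the layer transit time is t_i = b_i·n_i / q:
  layer 1 (medium sand): t_1 = 12.6 × 0.22 / 0.1361 = 20.37 d
  layer 2 (silty sand): t_2 = 4.89 × 0.11 / 0.1361 = 3.953 d
Total t = Σ t_i = 24.32 days.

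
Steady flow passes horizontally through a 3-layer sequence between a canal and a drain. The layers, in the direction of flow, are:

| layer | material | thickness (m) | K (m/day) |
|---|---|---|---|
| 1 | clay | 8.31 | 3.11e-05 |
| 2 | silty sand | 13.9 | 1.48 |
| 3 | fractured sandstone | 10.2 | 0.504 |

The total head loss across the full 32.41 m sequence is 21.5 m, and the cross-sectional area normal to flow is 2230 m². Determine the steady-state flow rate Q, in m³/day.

Flow is perpendicular to layering, so the layers act in series and the equivalent K is the thickness-weighted harmonic mean.
Total thickness L = 8.31 + 13.9 + 10.2 = 32.41 m.
Σ(b_i/K_i) = 8.31/3.11e-05 + 13.9/1.48 + 10.2/0.504 = 2.672e+05 d.
K_eq = L / Σ(b_i/K_i) = 32.41 / 2.672e+05 = 0.0001213 m/day.
Q = K_eq · A · (Δh/L) = 0.0001213 × 2230 × (21.5/32.41) = 0.1794 m³/day.

0.179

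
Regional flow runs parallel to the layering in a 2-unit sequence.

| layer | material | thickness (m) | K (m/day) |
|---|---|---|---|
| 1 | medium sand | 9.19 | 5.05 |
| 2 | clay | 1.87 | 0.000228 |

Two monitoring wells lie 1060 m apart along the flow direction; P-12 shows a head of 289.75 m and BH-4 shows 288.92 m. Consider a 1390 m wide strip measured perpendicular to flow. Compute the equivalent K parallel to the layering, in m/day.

Flow is parallel to layering, so each bed carries its own Darcy discharge and the transmissivities add.
Σ(K_i·b_i) = 5.05×9.19 + 0.000228×1.87 = 46.41 m²/day.
Total thickness b = 11.06 m, so K_eq = Σ(K_i·b_i)/b = 4.196 m/day.

4.20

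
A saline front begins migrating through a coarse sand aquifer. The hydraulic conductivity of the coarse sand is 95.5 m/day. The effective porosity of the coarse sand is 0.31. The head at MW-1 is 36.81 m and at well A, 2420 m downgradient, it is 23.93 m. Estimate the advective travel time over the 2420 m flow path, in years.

4.04

Hydraulic gradient i = (36.81 − 23.93) / 2420 = 12.88 / 2420 = 0.005322.
Darcy flux q = K · i = 95.50 × 0.005322 = 0.5083 m/day.
Seepage velocity v = q / n_e = 0.5083 / 0.31 = 1.640 m/day.
Travel time t = L / v = 2420 / 1.640 = 1476 days = 4.041 years.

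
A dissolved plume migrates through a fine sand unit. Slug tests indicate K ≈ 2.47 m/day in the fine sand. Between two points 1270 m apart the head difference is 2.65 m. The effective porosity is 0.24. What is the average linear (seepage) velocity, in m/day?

Hydraulic gradient i = Δh / L = 2.65 / 1270 = 0.002087.
Darcy flux q = K · i = 2.470 × 0.002087 = 0.005154 m/day.
Seepage velocity v = q / n_e = 0.005154 / 0.24 = 0.02147 m/day.

0.0215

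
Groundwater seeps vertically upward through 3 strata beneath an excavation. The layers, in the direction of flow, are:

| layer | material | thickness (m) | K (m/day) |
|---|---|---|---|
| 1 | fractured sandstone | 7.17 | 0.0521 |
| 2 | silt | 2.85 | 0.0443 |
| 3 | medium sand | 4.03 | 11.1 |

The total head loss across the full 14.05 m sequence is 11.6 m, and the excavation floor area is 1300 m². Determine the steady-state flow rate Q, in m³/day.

Flow is perpendicular to layering, so the layers act in series and the equivalent K is the thickness-weighted harmonic mean.
Total thickness L = 7.17 + 2.85 + 4.03 = 14.05 m.
Σ(b_i/K_i) = 7.17/0.0521 + 2.85/0.0443 + 4.03/11.1 = 202.3 d.
K_eq = L / Σ(b_i/K_i) = 14.05 / 202.3 = 0.06945 m/day.
Q = K_eq · A · (Δh/L) = 0.06945 × 1300 × (11.6/14.05) = 74.54 m³/day.

74.5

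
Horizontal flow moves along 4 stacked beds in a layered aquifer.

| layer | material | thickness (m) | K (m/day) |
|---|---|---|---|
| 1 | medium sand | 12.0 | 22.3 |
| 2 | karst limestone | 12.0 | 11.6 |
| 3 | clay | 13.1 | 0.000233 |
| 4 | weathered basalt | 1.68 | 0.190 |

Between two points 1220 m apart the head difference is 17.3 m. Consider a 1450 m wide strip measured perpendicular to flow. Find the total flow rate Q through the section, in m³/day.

Flow is parallel to layering, so each bed carries its own Darcy discharge and the transmissivities add.
Σ(K_i·b_i) = 22.3×12.0 + 11.6×12.0 + 0.000233×13.1 + 0.190×1.68 = 407.1 m²/day.
Hydraulic gradient i = Δh / L = 17.3 / 1220 = 0.01418.
Q = Σ(K_i·b_i) · W · i = 407.1 × 1450 × 0.01418 = 8371 m³/day.

8370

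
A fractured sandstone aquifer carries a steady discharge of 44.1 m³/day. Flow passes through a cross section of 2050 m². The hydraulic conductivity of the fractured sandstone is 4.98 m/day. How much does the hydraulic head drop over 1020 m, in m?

From Q = K·A·i, i = Q / (K·A) = 44.1 / (4.980 × 2050) = 0.004320.
Head loss Δh = i · L = 0.004320 × 1020 = 4.406 m.

4.41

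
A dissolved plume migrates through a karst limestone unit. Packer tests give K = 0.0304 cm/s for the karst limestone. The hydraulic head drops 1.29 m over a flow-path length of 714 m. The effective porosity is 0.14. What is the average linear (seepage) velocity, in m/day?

0.339

Convert K: 0.0304 cm/s × 864 = 26.27 m/day.
Hydraulic gradient i = Δh / L = 1.29 / 714 = 0.001807.
Darcy flux q = K · i = 26.27 × 0.001807 = 0.04745 m/day.
Seepage velocity v = q / n_e = 0.04745 / 0.14 = 0.3390 m/day.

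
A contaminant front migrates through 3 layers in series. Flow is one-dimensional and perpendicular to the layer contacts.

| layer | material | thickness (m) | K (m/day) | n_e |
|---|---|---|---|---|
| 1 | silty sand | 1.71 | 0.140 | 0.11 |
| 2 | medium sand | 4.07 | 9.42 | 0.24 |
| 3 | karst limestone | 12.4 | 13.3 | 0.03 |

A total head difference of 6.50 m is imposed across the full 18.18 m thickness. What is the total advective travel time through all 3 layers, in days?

3.21

With flow normal to the layers, continuity requires the same specific discharge q through every layer.
Σ(b_i/K_i) = 1.71/0.140 + 4.07/9.42 + 12.4/13.3 = 13.58 d.
q = Δh / Σ(b_i/K_i) = 6.50 / 13.58 = 0.4787 m/day.
In each layer the seepage velocity is v_i = q/n_i, so the layer transit time is t_i = b_i·n_i / q:
  layer 1 (silty sand): t_1 = 1.71 × 0.11 / 0.4787 = 0.3929 d
  layer 2 (medium sand): t_2 = 4.07 × 0.24 / 0.4787 = 2.041 d
  layer 3 (karst limestone): t_3 = 12.4 × 0.03 / 0.4787 = 0.7771 d
Total t = Σ t_i = 3.211 days.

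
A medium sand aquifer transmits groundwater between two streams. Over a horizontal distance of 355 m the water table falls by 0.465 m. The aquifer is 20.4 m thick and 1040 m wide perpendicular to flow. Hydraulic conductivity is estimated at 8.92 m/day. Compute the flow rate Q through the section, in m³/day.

Cross-sectional area A = 1040 × 20.4 = 21216 m².
Hydraulic gradient i = Δh / L = 0.465 / 355 = 0.001310.
Darcy's law: Q = K · A · i = 8.920 × 21216 × 0.001310 = 247.9 m³/day.

248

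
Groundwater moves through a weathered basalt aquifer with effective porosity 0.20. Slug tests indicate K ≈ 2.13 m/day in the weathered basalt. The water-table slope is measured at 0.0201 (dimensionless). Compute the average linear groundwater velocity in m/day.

0.214

Hydraulic gradient i = 0.0201.
Darcy flux q = K · i = 2.130 × 0.02010 = 0.04281 m/day.
Seepage velocity v = q / n_e = 0.04281 / 0.20 = 0.2141 m/day.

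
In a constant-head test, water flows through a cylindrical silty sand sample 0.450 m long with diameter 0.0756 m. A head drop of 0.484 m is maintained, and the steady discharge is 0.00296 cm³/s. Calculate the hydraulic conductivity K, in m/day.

0.0530

Cross-sectional area A = π·(d/2)² = π × (0.0756/2)² = 0.004489 m².
Convert discharge: 0.00296 cm³/s = 2.960e-09 m³/s.
Darcy's law rearranged: K = Q·L / (A·Δh) = 2.960e-09 × 0.450 / (0.004489 × 0.484) = 6.131e-07 m/s = 0.05297 m/day.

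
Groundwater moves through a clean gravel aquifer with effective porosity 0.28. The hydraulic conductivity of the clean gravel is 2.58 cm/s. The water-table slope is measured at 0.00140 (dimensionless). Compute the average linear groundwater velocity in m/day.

Convert K: 2.58 cm/s × 864 = 2229 m/day.
Hydraulic gradient i = 0.00140.
Darcy flux q = K · i = 2229 × 0.001400 = 3.121 m/day.
Seepage velocity v = q / n_e = 3.121 / 0.28 = 11.15 m/day.

11.1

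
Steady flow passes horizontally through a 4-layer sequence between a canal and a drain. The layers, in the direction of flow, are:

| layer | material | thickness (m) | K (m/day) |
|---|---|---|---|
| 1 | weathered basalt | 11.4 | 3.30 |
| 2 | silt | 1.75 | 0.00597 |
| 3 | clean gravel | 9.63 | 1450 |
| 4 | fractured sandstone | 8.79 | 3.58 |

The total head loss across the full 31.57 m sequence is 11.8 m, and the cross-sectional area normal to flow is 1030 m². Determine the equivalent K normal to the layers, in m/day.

0.106

Flow is perpendicular to layering, so the layers act in series and the equivalent K is the thickness-weighted harmonic mean.
Total thickness L = 11.4 + 1.75 + 9.63 + 8.79 = 31.57 m.
Σ(b_i/K_i) = 11.4/3.30 + 1.75/0.00597 + 9.63/1450 + 8.79/3.58 = 299.0 d.
K_eq = L / Σ(b_i/K_i) = 31.57 / 299.0 = 0.1056 m/day.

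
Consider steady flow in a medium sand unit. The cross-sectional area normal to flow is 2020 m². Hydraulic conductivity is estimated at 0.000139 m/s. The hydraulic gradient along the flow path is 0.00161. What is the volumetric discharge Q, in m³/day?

39.1

Convert K: 0.000139 m/s × 86400 = 12.01 m/day.
Hydraulic gradient i = 0.00161.
Darcy's law: Q = K · A · i = 12.01 × 2020 × 0.001610 = 39.06 m³/day.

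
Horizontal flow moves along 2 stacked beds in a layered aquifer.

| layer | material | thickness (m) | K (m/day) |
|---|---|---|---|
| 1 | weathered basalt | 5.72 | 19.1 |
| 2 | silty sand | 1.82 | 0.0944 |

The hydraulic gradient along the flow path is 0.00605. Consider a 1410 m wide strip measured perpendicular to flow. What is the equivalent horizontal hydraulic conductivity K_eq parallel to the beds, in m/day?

14.5

Flow is parallel to layering, so each bed carries its own Darcy discharge and the transmissivities add.
Σ(K_i·b_i) = 19.1×5.72 + 0.0944×1.82 = 109.4 m²/day.
Total thickness b = 7.540 m, so K_eq = Σ(K_i·b_i)/b = 14.51 m/day.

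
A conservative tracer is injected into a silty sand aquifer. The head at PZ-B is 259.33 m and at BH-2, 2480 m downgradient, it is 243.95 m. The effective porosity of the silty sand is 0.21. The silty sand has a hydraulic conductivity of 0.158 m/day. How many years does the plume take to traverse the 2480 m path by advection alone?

Hydraulic gradient i = (259.33 − 243.95) / 2480 = 15.38 / 2480 = 0.006202.
Darcy flux q = K · i = 0.1580 × 0.006202 = 0.0009799 m/day.
Seepage velocity v = q / n_e = 0.0009799 / 0.21 = 0.004666 m/day.
Travel time t = L / v = 2480 / 0.004666 = 5.315e+05 days = 1455 years.

1460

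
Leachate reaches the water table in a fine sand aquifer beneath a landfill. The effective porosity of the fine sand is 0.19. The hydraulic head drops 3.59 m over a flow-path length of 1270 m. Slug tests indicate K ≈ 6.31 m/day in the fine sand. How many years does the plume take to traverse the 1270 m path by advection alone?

37.0

Hydraulic gradient i = Δh / L = 3.59 / 1270 = 0.002827.
Darcy flux q = K · i = 6.310 × 0.002827 = 0.01784 m/day.
Seepage velocity v = q / n_e = 0.01784 / 0.19 = 0.09388 m/day.
Travel time t = L / v = 1270 / 0.09388 = 13528 days = 37.04 years.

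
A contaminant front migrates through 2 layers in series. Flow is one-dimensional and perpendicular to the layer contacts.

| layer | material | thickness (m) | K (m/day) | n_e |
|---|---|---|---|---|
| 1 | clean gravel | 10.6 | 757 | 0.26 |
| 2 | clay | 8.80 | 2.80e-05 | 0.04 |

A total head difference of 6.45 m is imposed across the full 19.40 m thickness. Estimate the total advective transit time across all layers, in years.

415

With flow normal to the layers, continuity requires the same specific discharge q through every layer.
Σ(b_i/K_i) = 10.6/757 + 8.80/2.80e-05 = 3.143e+05 d.
q = Δh / Σ(b_i/K_i) = 6.45 / 3.143e+05 = 2.052e-05 m/day.
In each layer the seepage velocity is v_i = q/n_i, so the layer transit time is t_i = b_i·n_i / q:
  layer 1 (clean gravel): t_1 = 10.6 × 0.26 / 2.052e-05 = 1.343e+05 d
  layer 2 (clay): t_2 = 8.80 × 0.04 / 2.052e-05 = 17152 d
Total t = Σ t_i = 1.514e+05 days = 414.6 years.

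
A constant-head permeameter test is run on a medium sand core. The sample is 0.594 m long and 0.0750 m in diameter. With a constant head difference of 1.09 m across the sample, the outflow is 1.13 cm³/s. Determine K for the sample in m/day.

12.0

Cross-sectional area A = π·(d/2)² = π × (0.0750/2)² = 0.004418 m².
Convert discharge: 1.13 cm³/s = 1.130e-06 m³/s.
Darcy's law rearranged: K = Q·L / (A·Δh) = 1.130e-06 × 0.594 / (0.004418 × 1.09) = 0.0001394 m/s = 12.04 m/day.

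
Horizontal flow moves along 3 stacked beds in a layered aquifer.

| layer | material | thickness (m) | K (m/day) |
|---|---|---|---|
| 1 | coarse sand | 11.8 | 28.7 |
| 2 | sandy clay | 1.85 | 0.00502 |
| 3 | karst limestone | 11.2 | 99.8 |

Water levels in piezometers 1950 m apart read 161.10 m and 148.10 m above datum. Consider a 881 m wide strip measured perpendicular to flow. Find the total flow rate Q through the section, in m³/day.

Flow is parallel to layering, so each bed carries its own Darcy discharge and the transmissivities add.
Σ(K_i·b_i) = 28.7×11.8 + 0.00502×1.85 + 99.8×11.2 = 1456 m²/day.
Hydraulic gradient i = (161.10 − 148.10) / 1950 = 13 / 1950 = 0.006667.
Q = Σ(K_i·b_i) · W · i = 1456 × 881 × 0.006667 = 8554 m³/day.

8550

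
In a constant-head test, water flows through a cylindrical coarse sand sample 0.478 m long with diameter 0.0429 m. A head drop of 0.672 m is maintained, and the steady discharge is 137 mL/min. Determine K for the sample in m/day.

97.1

Cross-sectional area A = π·(d/2)² = π × (0.0429/2)² = 0.001445 m².
Convert discharge: 137 mL/min = 2.283e-06 m³/s.
Darcy's law rearranged: K = Q·L / (A·Δh) = 2.283e-06 × 0.478 / (0.001445 × 0.672) = 0.001124 m/s = 97.08 m/day.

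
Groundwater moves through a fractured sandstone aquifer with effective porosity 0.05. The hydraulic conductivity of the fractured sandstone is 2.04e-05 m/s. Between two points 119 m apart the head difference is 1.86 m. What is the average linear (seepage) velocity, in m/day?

Convert K: 2.04e-05 m/s × 86400 = 1.763 m/day.
Hydraulic gradient i = Δh / L = 1.86 / 119 = 0.01563.
Darcy flux q = K · i = 1.763 × 0.01563 = 0.02755 m/day.
Seepage velocity v = q / n_e = 0.02755 / 0.05 = 0.5510 m/day.

0.551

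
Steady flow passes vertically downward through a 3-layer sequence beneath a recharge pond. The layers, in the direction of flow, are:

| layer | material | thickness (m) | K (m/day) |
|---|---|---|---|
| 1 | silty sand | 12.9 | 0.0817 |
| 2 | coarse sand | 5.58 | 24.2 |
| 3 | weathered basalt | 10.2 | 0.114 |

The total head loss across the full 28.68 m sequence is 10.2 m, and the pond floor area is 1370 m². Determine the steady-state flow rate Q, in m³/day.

Flow is perpendicular to layering, so the layers act in series and the equivalent K is the thickness-weighted harmonic mean.
Total thickness L = 12.9 + 5.58 + 10.2 = 28.68 m.
Σ(b_i/K_i) = 12.9/0.0817 + 5.58/24.2 + 10.2/0.114 = 247.6 d.
K_eq = L / Σ(b_i/K_i) = 28.68 / 247.6 = 0.1158 m/day.
Q = K_eq · A · (Δh/L) = 0.1158 × 1370 × (10.2/28.68) = 56.44 m³/day.

56.4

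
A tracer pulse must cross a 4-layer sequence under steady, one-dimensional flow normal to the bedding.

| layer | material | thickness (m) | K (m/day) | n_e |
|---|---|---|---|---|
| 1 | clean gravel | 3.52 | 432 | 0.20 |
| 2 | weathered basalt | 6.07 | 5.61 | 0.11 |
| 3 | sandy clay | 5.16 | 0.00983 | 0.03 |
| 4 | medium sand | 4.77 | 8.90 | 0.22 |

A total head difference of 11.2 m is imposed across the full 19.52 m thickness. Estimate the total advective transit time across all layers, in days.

With flow normal to the layers, continuity requires the same specific discharge q through every layer.
Σ(b_i/K_i) = 3.52/432 + 6.07/5.61 + 5.16/0.00983 + 4.77/8.90 = 526.5 d.
q = Δh / Σ(b_i/K_i) = 11.2 / 526.5 = 0.02127 m/day.
In each layer the seepage velocity is v_i = q/n_i, so the layer transit time is t_i = b_i·n_i / q:
  layer 1 (clean gravel): t_1 = 3.52 × 0.20 / 0.02127 = 33.10 d
  layer 2 (weathered basalt): t_2 = 6.07 × 0.11 / 0.02127 = 31.39 d
  layer 3 (sandy clay): t_3 = 5.16 × 0.03 / 0.02127 = 7.278 d
  layer 4 (medium sand): t_4 = 4.77 × 0.22 / 0.02127 = 49.34 d
Total t = Σ t_i = 121.1 days.

121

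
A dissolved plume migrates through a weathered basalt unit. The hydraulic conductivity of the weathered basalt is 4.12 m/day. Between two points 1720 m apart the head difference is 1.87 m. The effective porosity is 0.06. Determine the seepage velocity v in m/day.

0.0747

Hydraulic gradient i = Δh / L = 1.87 / 1720 = 0.001087.
Darcy flux q = K · i = 4.120 × 0.001087 = 0.004479 m/day.
Seepage velocity v = q / n_e = 0.004479 / 0.06 = 0.07466 m/day.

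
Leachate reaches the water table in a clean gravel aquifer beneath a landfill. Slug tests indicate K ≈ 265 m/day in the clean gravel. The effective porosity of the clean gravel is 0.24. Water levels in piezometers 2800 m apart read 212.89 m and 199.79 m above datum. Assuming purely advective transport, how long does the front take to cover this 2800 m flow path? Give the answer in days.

542

Hydraulic gradient i = (212.89 − 199.79) / 2800 = 13.1 / 2800 = 0.004679.
Darcy flux q = K · i = 265.0 × 0.004679 = 1.240 m/day.
Seepage velocity v = q / n_e = 1.240 / 0.24 = 5.166 m/day.
Travel time t = L / v = 2800 / 5.166 = 542.0 days.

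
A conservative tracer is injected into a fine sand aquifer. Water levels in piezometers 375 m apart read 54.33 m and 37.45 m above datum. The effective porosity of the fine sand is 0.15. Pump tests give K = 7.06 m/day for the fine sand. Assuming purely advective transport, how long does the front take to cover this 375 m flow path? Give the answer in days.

Hydraulic gradient i = (54.33 − 37.45) / 375 = 16.88 / 375 = 0.04501.
Darcy flux q = K · i = 7.060 × 0.04501 = 0.3178 m/day.
Seepage velocity v = q / n_e = 0.3178 / 0.15 = 2.119 m/day.
Travel time t = L / v = 375 / 2.119 = 177.0 days.

177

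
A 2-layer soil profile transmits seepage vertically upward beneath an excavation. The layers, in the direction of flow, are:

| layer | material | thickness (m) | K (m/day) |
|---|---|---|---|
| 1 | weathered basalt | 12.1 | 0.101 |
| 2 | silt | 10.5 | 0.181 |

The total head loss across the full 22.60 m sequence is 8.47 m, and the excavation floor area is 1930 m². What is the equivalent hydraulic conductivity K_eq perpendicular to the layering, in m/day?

Flow is perpendicular to layering, so the layers act in series and the equivalent K is the thickness-weighted harmonic mean.
Total thickness L = 12.1 + 10.5 = 22.60 m.
Σ(b_i/K_i) = 12.1/0.101 + 10.5/0.181 = 177.8 d.
K_eq = L / Σ(b_i/K_i) = 22.60 / 177.8 = 0.1271 m/day.

0.127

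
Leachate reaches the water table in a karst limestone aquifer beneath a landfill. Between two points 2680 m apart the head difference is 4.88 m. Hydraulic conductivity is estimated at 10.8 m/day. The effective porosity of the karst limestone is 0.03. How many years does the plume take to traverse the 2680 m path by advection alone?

11.2

Hydraulic gradient i = Δh / L = 4.88 / 2680 = 0.001821.
Darcy flux q = K · i = 10.80 × 0.001821 = 0.01967 m/day.
Seepage velocity v = q / n_e = 0.01967 / 0.03 = 0.6555 m/day.
Travel time t = L / v = 2680 / 0.6555 = 4088 days = 11.19 years.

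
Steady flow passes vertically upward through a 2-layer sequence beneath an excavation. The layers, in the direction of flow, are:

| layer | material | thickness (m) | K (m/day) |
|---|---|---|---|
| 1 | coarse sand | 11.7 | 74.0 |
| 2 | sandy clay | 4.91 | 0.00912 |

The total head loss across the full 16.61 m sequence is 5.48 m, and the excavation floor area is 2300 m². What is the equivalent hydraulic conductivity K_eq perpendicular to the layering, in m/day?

Flow is perpendicular to layering, so the layers act in series and the equivalent K is the thickness-weighted harmonic mean.
Total thickness L = 11.7 + 4.91 = 16.61 m.
Σ(b_i/K_i) = 11.7/74.0 + 4.91/0.00912 = 538.5 d.
K_eq = L / Σ(b_i/K_i) = 16.61 / 538.5 = 0.03084 m/day.

0.0308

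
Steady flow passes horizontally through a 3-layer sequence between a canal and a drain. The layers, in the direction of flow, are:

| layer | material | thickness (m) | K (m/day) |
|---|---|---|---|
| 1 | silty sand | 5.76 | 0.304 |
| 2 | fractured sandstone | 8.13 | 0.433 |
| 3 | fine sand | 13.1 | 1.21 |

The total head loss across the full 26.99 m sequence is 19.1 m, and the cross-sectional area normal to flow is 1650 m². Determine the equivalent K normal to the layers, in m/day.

Flow is perpendicular to layering, so the layers act in series and the equivalent K is the thickness-weighted harmonic mean.
Total thickness L = 5.76 + 8.13 + 13.1 = 26.99 m.
Σ(b_i/K_i) = 5.76/0.304 + 8.13/0.433 + 13.1/1.21 = 48.55 d.
K_eq = L / Σ(b_i/K_i) = 26.99 / 48.55 = 0.5559 m/day.

0.556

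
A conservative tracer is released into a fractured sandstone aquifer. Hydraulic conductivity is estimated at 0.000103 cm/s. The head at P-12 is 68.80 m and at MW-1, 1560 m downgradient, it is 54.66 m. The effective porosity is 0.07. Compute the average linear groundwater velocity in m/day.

0.0115

Convert K: 0.000103 cm/s × 864 = 0.08899 m/day.
Hydraulic gradient i = (68.80 − 54.66) / 1560 = 14.14 / 1560 = 0.009064.
Darcy flux q = K · i = 0.08899 × 0.009064 = 0.0008066 m/day.
Seepage velocity v = q / n_e = 0.0008066 / 0.07 = 0.01152 m/day.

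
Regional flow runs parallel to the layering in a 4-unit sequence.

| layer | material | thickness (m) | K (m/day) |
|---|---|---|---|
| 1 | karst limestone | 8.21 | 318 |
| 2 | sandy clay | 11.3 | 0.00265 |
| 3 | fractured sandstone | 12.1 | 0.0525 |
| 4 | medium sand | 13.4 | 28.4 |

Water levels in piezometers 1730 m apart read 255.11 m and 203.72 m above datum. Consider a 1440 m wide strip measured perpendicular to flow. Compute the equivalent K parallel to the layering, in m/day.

Flow is parallel to layering, so each bed carries its own Darcy discharge and the transmissivities add.
Σ(K_i·b_i) = 318×8.21 + 0.00265×11.3 + 0.0525×12.1 + 28.4×13.4 = 2992 m²/day.
Total thickness b = 45.01 m, so K_eq = Σ(K_i·b_i)/b = 66.47 m/day.

66.5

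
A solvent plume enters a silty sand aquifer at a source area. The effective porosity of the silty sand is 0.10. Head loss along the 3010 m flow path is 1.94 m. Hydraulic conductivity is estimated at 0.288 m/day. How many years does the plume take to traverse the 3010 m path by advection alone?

Hydraulic gradient i = Δh / L = 1.94 / 3010 = 0.0006445.
Darcy flux q = K · i = 0.2880 × 0.0006445 = 0.0001856 m/day.
Seepage velocity v = q / n_e = 0.0001856 / 0.10 = 0.001856 m/day.
Travel time t = L / v = 3010 / 0.001856 = 1.622e+06 days = 4440 years.

4440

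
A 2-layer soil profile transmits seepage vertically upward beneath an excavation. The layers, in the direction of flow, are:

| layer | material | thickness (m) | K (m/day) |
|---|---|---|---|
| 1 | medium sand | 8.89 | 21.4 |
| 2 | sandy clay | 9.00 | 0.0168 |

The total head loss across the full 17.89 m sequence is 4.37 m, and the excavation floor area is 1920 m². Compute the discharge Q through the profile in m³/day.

15.6

Flow is perpendicular to layering, so the layers act in series and the equivalent K is the thickness-weighted harmonic mean.
Total thickness L = 8.89 + 9.00 = 17.89 m.
Σ(b_i/K_i) = 8.89/21.4 + 9.00/0.0168 = 536.1 d.
K_eq = L / Σ(b_i/K_i) = 17.89 / 536.1 = 0.03337 m/day.
Q = K_eq · A · (Δh/L) = 0.03337 × 1920 × (4.37/17.89) = 15.65 m³/day.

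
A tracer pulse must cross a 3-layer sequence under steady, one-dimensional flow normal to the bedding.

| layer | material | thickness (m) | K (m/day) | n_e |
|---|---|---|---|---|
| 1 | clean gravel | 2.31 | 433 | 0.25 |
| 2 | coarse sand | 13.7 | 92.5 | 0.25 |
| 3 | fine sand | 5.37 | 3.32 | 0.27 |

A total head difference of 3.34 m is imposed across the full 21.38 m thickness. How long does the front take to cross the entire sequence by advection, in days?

2.89

With flow normal to the layers, continuity requires the same specific discharge q through every layer.
Σ(b_i/K_i) = 2.31/433 + 13.7/92.5 + 5.37/3.32 = 1.771 d.
q = Δh / Σ(b_i/K_i) = 3.34 / 1.771 = 1.886 m/day.
In each layer the seepage velocity is v_i = q/n_i, so the layer transit time is t_i = b_i·n_i / q:
  layer 1 (clean gravel): t_1 = 2.31 × 0.25 / 1.886 = 0.3062 d
  layer 2 (coarse sand): t_2 = 13.7 × 0.25 / 1.886 = 1.816 d
  layer 3 (fine sand): t_3 = 5.37 × 0.27 / 1.886 = 0.7688 d
Total t = Σ t_i = 2.891 days.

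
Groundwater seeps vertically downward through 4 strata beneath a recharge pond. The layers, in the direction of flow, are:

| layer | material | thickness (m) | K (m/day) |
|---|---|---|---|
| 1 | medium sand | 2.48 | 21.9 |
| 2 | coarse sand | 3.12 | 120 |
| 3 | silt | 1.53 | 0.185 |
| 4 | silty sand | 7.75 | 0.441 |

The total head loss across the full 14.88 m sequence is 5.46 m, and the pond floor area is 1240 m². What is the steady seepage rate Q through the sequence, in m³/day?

Flow is perpendicular to layering, so the layers act in series and the equivalent K is the thickness-weighted harmonic mean.
Total thickness L = 2.48 + 3.12 + 1.53 + 7.75 = 14.88 m.
Σ(b_i/K_i) = 2.48/21.9 + 3.12/120 + 1.53/0.185 + 7.75/0.441 = 25.98 d.
K_eq = L / Σ(b_i/K_i) = 14.88 / 25.98 = 0.5727 m/day.
Q = K_eq · A · (Δh/L) = 0.5727 × 1240 × (5.46/14.88) = 260.6 m³/day.

261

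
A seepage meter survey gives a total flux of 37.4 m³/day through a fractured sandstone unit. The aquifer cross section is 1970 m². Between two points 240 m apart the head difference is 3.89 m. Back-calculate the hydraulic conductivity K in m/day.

1.17

Hydraulic gradient i = Δh / L = 3.89 / 240 = 0.01621.
From Q = K·A·i, K = Q / (A·i) = 37.4 / (1970 × 0.01621) = 1.171 m/day.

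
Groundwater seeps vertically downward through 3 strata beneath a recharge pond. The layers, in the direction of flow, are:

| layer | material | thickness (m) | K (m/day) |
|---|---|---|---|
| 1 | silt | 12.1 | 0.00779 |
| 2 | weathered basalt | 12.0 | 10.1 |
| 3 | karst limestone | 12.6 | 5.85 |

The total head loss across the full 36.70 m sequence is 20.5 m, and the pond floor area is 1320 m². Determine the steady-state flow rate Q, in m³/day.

Flow is perpendicular to layering, so the layers act in series and the equivalent K is the thickness-weighted harmonic mean.
Total thickness L = 12.1 + 12.0 + 12.6 = 36.70 m.
Σ(b_i/K_i) = 12.1/0.00779 + 12.0/10.1 + 12.6/5.85 = 1557 d.
K_eq = L / Σ(b_i/K_i) = 36.70 / 1557 = 0.02358 m/day.
Q = K_eq · A · (Δh/L) = 0.02358 × 1320 × (20.5/36.70) = 17.38 m³/day.

17.4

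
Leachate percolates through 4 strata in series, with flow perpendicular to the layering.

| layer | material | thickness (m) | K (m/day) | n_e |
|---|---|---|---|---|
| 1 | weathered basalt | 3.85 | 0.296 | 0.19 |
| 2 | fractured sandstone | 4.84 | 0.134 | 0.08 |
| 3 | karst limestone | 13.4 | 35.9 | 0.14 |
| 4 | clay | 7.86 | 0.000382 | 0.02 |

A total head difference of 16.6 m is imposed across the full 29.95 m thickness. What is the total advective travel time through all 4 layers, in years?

10.7

With flow normal to the layers, continuity requires the same specific discharge q through every layer.
Σ(b_i/K_i) = 3.85/0.296 + 4.84/0.134 + 13.4/35.9 + 7.86/0.000382 = 20625 d.
q = Δh / Σ(b_i/K_i) = 16.6 / 20625 = 0.0008048 m/day.
In each layer the seepage velocity is v_i = q/n_i, so the layer transit time is t_i = b_i·n_i / q:
  layer 1 (weathered basalt): t_1 = 3.85 × 0.19 / 0.0008048 = 908.9 d
  layer 2 (fractured sandstone): t_2 = 4.84 × 0.08 / 0.0008048 = 481.1 d
  layer 3 (karst limestone): t_3 = 13.4 × 0.14 / 0.0008048 = 2331 d
  layer 4 (clay): t_4 = 7.86 × 0.02 / 0.0008048 = 195.3 d
Total t = Σ t_i = 3916 days = 10.72 years.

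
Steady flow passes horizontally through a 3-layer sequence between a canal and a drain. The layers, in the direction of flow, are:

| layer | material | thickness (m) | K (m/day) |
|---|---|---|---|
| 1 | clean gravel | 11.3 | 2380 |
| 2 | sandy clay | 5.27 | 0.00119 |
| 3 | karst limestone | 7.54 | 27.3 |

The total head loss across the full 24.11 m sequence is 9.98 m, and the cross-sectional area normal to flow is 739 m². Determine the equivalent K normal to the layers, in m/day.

0.00544

Flow is perpendicular to layering, so the layers act in series and the equivalent K is the thickness-weighted harmonic mean.
Total thickness L = 11.3 + 5.27 + 7.54 = 24.11 m.
Σ(b_i/K_i) = 11.3/2380 + 5.27/0.00119 + 7.54/27.3 = 4429 d.
K_eq = L / Σ(b_i/K_i) = 24.11 / 4429 = 0.005444 m/day.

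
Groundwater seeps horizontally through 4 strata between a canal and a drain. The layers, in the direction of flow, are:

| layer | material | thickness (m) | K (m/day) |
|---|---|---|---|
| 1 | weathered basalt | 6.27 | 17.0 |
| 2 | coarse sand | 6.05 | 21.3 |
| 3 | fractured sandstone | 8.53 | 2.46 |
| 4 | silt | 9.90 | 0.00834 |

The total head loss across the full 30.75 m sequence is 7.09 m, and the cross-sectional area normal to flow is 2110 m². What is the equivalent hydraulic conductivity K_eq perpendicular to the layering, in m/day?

0.0258

Flow is perpendicular to layering, so the layers act in series and the equivalent K is the thickness-weighted harmonic mean.
Total thickness L = 6.27 + 6.05 + 8.53 + 9.90 = 30.75 m.
Σ(b_i/K_i) = 6.27/17.0 + 6.05/21.3 + 8.53/2.46 + 9.90/0.00834 = 1191 d.
K_eq = L / Σ(b_i/K_i) = 30.75 / 1191 = 0.02581 m/day.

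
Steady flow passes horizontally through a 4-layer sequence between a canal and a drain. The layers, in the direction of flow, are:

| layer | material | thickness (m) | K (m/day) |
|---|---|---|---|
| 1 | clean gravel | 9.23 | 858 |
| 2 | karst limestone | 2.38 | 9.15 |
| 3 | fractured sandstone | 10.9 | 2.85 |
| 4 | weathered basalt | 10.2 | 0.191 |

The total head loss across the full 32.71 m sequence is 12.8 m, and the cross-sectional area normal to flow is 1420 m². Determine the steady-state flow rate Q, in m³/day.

316

Flow is perpendicular to layering, so the layers act in series and the equivalent K is the thickness-weighted harmonic mean.
Total thickness L = 9.23 + 2.38 + 10.9 + 10.2 = 32.71 m.
Σ(b_i/K_i) = 9.23/858 + 2.38/9.15 + 10.9/2.85 + 10.2/0.191 = 57.50 d.
K_eq = L / Σ(b_i/K_i) = 32.71 / 57.50 = 0.5689 m/day.
Q = K_eq · A · (Δh/L) = 0.5689 × 1420 × (12.8/32.71) = 316.1 m³/day.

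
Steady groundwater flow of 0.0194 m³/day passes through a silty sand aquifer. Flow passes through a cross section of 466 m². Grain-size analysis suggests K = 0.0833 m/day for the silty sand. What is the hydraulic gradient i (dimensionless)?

From Q = K·A·i, i = Q / (K·A) = 0.0194 / (0.08330 × 466.0) = 0.0004998.

0.000500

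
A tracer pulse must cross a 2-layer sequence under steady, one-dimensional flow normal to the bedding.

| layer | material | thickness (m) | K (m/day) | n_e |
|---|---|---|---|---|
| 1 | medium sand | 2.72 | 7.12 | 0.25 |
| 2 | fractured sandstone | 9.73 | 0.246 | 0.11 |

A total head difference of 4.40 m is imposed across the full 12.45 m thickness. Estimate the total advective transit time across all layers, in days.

With flow normal to the layers, continuity requires the same specific discharge q through every layer.
Σ(b_i/K_i) = 2.72/7.12 + 9.73/0.246 = 39.93 d.
q = Δh / Σ(b_i/K_i) = 4.40 / 39.93 = 0.1102 m/day.
In each layer the seepage velocity is v_i = q/n_i, so the layer transit time is t_i = b_i·n_i / q:
  layer 1 (medium sand): t_1 = 2.72 × 0.25 / 0.1102 = 6.172 d
  layer 2 (fractured sandstone): t_2 = 9.73 × 0.11 / 0.1102 = 9.714 d
Total t = Σ t_i = 15.89 days.

15.9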